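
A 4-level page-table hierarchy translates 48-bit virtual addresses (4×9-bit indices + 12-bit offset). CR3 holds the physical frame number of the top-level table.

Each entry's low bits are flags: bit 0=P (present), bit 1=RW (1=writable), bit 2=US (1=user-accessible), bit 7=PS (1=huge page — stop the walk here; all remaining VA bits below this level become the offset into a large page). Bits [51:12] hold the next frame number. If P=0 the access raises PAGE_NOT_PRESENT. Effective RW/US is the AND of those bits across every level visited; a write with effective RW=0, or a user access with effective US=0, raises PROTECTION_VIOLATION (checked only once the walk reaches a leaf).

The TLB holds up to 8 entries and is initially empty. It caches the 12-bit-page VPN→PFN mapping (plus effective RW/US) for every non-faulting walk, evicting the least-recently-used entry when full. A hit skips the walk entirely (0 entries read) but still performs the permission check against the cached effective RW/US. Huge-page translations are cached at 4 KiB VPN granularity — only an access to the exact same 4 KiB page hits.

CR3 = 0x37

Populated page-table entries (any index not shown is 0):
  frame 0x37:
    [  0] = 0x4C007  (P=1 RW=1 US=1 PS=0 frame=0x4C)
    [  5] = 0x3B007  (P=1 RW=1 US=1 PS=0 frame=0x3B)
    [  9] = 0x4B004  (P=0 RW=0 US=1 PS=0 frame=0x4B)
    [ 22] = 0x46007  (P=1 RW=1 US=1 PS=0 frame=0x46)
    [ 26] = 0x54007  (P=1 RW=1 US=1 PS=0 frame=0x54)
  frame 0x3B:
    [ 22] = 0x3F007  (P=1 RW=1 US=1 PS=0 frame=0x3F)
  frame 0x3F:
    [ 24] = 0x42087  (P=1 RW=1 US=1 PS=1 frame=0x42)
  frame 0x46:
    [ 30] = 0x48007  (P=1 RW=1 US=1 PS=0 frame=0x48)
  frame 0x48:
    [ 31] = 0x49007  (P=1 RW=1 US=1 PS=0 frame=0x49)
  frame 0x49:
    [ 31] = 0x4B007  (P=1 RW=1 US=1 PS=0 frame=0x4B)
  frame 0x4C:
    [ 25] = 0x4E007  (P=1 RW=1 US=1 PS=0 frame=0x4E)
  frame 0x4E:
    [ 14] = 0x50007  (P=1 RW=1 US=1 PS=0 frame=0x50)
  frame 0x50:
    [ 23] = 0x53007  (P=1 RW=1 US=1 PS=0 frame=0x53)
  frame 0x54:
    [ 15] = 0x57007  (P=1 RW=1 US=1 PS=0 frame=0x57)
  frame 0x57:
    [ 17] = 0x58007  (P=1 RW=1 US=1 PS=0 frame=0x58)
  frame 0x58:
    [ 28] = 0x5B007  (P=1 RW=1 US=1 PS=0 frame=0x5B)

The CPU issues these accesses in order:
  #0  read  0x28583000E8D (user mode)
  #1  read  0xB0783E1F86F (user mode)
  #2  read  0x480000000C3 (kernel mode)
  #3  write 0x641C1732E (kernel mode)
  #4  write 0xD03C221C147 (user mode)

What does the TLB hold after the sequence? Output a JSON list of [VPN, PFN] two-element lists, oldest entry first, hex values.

Walk each access:
#0 VA=0x28583000E8D (r,user):
  [0] read 0x37 idx=5: raw=0x3B007 flags P=1 W=1 U=1 S=0
  [1] read 0x3B idx=22: raw=0x3F007 flags P=1 W=1 U=1 S=0
  [2] read 0x3F idx=24: raw=0x42087 flags P=1 W=1 U=1 S=1
  → PA=0x42E8D (huge @L2)  (3 entries read)
#1 VA=0xB0783E1F86F (r,user):
  [0] read 0x37 idx=22: raw=0x46007 flags P=1 W=1 U=1 S=0
  [1] read 0x46 idx=30: raw=0x48007 flags P=1 W=1 U=1 S=0
  [2] read 0x48 idx=31: raw=0x49007 flags P=1 W=1 U=1 S=0
  [3] read 0x49 idx=31: raw=0x4B007 flags P=1 W=1 U=1 S=0
  → PA=0x4B86F  (4 entries read)
#2 VA=0x480000000C3 (r,kernel):
  [0] read 0x37 idx=9: raw=0x4B004 flags P=0 W=0 U=1 S=0
  → PAGE_NOT_PRESENT  (1 entries read)
#3 VA=0x641C1732E (w,kernel):
  [0] read 0x37 idx=0: raw=0x4C007 flags P=1 W=1 U=1 S=0
  [1] read 0x4C idx=25: raw=0x4E007 flags P=1 W=1 U=1 S=0
  [2] read 0x4E idx=14: raw=0x50007 flags P=1 W=1 U=1 S=0
  [3] read 0x50 idx=23: raw=0x53007 flags P=1 W=1 U=1 S=0
  → PA=0x5332E  (4 entries read)
#4 VA=0xD03C221C147 (w,user):
  [0] read 0x37 idx=26: raw=0x54007 flags P=1 W=1 U=1 S=0
  [1] read 0x54 idx=15: raw=0x57007 flags P=1 W=1 U=1 S=0
  [2] read 0x57 idx=17: raw=0x58007 flags P=1 W=1 U=1 S=0
  [3] read 0x58 idx=28: raw=0x5B007 flags P=1 W=1 U=1 S=0
  → PA=0x5B147  (4 entries read)

TLB: [["0x28583000", "0x42"], ["0xB0783E1F", "0x4B"], ["0x641C17", "0x53"], ["0xD03C221C", "0x5B"]]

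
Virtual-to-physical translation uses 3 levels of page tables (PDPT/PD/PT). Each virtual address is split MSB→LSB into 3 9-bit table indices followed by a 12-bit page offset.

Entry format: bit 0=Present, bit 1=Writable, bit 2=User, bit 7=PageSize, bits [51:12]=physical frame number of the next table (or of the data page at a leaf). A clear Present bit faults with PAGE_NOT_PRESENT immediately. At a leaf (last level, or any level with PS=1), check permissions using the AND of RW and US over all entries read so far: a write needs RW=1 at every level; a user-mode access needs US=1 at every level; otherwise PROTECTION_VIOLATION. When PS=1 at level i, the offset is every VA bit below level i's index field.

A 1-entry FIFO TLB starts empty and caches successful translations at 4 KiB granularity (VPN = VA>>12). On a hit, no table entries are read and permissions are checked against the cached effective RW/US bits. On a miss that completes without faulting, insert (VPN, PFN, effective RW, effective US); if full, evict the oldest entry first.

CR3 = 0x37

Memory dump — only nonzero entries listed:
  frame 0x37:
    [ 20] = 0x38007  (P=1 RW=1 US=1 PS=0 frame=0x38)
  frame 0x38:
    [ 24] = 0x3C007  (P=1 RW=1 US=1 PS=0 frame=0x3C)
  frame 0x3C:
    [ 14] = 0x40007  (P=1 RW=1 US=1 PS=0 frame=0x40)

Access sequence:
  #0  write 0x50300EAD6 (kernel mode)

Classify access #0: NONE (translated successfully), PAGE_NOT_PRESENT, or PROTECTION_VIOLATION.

Per-access translation:
#0 VA=0x50300EAD6 (w,kernel):
  L0 @0x37[20] → 0x38007  P=1,RW=1,US=1,PS=0
  L1 @0x38[24] → 0x3C007  P=1,RW=1,US=1,PS=0
  L2 @0x3C[14] → 0x40007  P=1,RW=1,US=1,PS=0
  ⇒ phys 0x40AD6  [3 reads]

Access #0 fault: NONE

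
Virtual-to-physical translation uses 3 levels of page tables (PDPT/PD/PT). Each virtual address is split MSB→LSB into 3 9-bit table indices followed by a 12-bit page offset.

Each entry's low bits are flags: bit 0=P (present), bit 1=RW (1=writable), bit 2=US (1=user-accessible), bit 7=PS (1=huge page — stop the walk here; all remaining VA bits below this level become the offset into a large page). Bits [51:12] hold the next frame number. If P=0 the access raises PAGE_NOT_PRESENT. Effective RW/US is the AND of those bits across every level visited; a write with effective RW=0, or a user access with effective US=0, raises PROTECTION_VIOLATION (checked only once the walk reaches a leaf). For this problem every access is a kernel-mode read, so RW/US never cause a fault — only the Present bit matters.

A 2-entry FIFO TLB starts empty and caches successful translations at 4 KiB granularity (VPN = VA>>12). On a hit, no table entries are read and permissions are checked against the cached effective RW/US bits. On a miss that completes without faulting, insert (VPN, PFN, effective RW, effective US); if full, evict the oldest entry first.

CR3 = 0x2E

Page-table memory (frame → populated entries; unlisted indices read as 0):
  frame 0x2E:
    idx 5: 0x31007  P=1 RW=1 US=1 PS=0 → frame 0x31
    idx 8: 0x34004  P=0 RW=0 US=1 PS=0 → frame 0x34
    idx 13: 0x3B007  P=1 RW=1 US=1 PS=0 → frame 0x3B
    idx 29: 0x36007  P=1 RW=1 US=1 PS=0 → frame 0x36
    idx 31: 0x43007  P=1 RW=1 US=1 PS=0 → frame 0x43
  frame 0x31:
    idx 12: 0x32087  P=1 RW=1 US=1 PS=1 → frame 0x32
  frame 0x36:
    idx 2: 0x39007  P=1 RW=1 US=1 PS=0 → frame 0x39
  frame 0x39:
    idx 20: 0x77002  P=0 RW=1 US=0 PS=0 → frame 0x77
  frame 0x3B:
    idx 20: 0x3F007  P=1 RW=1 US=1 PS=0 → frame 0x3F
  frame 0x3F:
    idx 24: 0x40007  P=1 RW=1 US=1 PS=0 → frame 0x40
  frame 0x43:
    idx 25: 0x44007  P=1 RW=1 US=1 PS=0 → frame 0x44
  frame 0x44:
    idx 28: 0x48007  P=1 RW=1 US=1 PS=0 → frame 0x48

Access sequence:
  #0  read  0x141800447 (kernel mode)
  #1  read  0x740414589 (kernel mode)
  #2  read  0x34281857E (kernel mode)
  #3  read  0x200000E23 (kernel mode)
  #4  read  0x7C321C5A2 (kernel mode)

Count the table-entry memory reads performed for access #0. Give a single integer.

Trace:
#0 VA=0x141800447 (r,kernel):
  L0: frame=0x2E idx=5 entry=0x31007 [P=1 RW=1 US=1 PS=0]
  L1: frame=0x31 idx=12 entry=0x32087 [P=1 RW=1 US=1 PS=1]
  → PA=0x32447 (huge @L1)  (2 entries read)
#1 VA=0x740414589 (r,kernel):
  L0: frame=0x2E idx=29 entry=0x36007 [P=1 RW=1 US=1 PS=0]
  L1: frame=0x36 idx=2 entry=0x39007 [P=1 RW=1 US=1 PS=0]
  L2: frame=0x39 idx=20 entry=0x77002 [P=0 RW=1 US=0 PS=0]
  ⇒ fault: PAGE_NOT_PRESENT  — 3 lookups
#2 VA=0x34281857E (r,kernel):
  L0: frame=0x2E idx=13 entry=0x3B007 [P=1 RW=1 US=1 PS=0]
  L1: frame=0x3B idx=20 entry=0x3F007 [P=1 RW=1 US=1 PS=0]
  L2: frame=0x3F idx=24 entry=0x40007 [P=1 RW=1 US=1 PS=0]
  → PA=0x4057E  (3 entries read)
#3 VA=0x200000E23 (r,kernel):
  L0: frame=0x2E idx=8 entry=0x34004 [P=0 RW=0 US=1 PS=0]
  ⇒ fault: PAGE_NOT_PRESENT  — 1 lookups
#4 VA=0x7C321C5A2 (r,kernel):
  L0: frame=0x2E idx=31 entry=0x43007 [P=1 RW=1 US=1 PS=0]
  L1: frame=0x43 idx=25 entry=0x44007 [P=1 RW=1 US=1 PS=0]
  L2: frame=0x44 idx=28 entry=0x48007 [P=1 RW=1 US=1 PS=0]
  → PA=0x485A2  (3 entries read)

Entries read for #0: 2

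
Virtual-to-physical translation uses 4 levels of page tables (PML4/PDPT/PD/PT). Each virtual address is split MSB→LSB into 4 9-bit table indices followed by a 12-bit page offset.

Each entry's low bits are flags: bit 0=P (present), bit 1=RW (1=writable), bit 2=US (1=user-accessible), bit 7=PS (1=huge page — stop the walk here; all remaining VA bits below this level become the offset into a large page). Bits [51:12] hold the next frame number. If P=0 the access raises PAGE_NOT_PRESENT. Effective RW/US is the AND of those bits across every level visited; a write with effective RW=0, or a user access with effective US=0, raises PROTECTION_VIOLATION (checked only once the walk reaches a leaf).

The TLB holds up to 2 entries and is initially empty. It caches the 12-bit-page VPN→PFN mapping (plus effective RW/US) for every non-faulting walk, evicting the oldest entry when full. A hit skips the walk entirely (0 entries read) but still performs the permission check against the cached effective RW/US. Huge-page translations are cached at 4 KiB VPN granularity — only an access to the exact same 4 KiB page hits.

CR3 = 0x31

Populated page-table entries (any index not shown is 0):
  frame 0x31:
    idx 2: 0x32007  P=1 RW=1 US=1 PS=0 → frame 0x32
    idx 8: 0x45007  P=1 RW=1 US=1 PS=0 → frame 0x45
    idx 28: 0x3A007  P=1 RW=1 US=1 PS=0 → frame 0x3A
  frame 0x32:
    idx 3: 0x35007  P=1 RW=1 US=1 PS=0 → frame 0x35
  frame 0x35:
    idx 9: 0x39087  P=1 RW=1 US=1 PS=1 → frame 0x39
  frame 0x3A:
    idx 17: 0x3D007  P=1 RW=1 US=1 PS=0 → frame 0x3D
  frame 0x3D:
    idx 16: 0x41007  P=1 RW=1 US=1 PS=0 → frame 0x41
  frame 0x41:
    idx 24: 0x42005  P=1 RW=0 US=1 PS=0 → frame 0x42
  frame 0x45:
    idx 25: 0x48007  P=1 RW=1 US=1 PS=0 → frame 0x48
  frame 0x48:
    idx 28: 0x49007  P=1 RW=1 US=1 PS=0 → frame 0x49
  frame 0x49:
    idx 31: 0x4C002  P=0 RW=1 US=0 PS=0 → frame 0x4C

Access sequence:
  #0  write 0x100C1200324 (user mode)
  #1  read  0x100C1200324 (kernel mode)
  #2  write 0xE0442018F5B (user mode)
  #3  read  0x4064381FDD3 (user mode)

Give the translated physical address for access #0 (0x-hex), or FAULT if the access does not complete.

Walk each access:
#0 VA=0x100C1200324 (w,user):
  lvl0: tbl 0x31, slot 2 ⇒ 0x32007 (P1/RW1/US1/PS0)
  lvl1: tbl 0x32, slot 3 ⇒ 0x35007 (P1/RW1/US1/PS0)
  lvl2: tbl 0x35, slot 9 ⇒ 0x39087 (P1/RW1/US1/PS1)
  ✓ 0x39324 (huge @L2)  — 3 lookups
#1 VA=0x100C1200324 (r,kernel):
  TLB hit vpn=0x100C1200 → PA=0x39324
#2 VA=0xE0442018F5B (w,user):
  lvl0: tbl 0x31, slot 28 ⇒ 0x3A007 (P1/RW1/US1/PS0)
  lvl1: tbl 0x3A, slot 17 ⇒ 0x3D007 (P1/RW1/US1/PS0)
  lvl2: tbl 0x3D, slot 16 ⇒ 0x41007 (P1/RW1/US1/PS0)
  lvl3: tbl 0x41, slot 24 ⇒ 0x42005 (P1/RW0/US1/PS0)
  ✗ PROTECTION_VIOLATION  [4 reads]
#3 VA=0x4064381FDD3 (r,user):
  lvl0: tbl 0x31, slot 8 ⇒ 0x45007 (P1/RW1/US1/PS0)
  lvl1: tbl 0x45, slot 25 ⇒ 0x48007 (P1/RW1/US1/PS0)
  lvl2: tbl 0x48, slot 28 ⇒ 0x49007 (P1/RW1/US1/PS0)
  lvl3: tbl 0x49, slot 31 ⇒ 0x4C002 (P0/RW1/US0/PS0)
  ✗ PAGE_NOT_PRESENT  [4 reads]

Access #0 PA: 0x39324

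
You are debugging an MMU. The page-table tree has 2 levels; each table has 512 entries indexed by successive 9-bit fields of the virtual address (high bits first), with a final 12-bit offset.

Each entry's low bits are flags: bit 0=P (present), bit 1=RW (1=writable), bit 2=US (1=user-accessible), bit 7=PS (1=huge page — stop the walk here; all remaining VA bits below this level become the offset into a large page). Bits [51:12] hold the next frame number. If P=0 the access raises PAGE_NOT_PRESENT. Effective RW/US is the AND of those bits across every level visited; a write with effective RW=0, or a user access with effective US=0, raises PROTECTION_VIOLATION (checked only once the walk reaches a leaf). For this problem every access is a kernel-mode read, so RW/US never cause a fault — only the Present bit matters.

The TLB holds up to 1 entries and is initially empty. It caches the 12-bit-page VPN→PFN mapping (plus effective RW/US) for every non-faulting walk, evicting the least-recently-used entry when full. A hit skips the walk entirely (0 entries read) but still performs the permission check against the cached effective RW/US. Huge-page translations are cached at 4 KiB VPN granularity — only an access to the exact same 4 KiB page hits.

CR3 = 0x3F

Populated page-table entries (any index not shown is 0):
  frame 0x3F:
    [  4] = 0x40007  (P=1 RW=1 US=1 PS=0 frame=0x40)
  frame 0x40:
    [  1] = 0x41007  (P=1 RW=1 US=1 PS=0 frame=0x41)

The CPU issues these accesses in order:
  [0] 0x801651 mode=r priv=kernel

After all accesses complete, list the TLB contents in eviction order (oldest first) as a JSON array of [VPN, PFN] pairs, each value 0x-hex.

Trace:
#0 VA=0x801651 (r,kernel):
  L0: frame=0x3F idx=4 entry=0x40007 [P=1 RW=1 US=1 PS=0]
  L1: frame=0x40 idx=1 entry=0x41007 [P=1 RW=1 US=1 PS=0]
  ✓ 0x41651  — 2 lookups

TLB: [["0x801", "0x41"]]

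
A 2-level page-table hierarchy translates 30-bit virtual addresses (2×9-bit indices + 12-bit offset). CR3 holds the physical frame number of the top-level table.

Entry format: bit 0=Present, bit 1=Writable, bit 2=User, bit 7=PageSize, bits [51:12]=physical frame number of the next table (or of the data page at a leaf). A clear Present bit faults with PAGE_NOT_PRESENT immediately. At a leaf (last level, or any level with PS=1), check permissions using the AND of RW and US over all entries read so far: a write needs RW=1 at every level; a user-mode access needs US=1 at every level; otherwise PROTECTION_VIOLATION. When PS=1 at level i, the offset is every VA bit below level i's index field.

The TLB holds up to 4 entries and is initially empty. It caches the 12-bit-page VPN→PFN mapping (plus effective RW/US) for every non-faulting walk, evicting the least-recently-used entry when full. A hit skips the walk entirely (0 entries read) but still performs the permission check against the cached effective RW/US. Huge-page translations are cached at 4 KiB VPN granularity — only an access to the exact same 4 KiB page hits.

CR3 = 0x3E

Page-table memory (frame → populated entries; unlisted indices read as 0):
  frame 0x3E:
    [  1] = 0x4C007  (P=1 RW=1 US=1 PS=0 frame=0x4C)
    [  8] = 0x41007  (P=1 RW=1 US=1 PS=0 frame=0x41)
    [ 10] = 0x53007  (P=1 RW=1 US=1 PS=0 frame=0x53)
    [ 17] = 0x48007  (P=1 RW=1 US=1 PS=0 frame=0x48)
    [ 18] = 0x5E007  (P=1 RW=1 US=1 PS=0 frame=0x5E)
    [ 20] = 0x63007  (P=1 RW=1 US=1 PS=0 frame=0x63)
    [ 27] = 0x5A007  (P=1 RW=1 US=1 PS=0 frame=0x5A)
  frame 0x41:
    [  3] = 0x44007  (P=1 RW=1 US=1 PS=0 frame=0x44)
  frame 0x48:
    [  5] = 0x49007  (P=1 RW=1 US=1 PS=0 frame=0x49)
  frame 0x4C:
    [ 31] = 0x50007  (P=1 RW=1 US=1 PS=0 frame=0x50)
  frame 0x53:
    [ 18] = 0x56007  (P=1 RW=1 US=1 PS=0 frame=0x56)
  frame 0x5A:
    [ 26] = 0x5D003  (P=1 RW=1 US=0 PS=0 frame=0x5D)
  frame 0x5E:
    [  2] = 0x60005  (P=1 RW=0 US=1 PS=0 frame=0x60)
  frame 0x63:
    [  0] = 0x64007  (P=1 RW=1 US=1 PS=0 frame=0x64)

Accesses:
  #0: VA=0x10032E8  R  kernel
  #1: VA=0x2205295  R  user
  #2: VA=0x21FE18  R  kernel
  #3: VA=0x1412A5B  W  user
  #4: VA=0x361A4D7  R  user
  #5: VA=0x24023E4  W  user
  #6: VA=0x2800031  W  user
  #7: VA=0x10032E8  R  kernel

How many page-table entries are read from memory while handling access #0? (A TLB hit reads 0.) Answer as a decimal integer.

Trace:
#0 VA=0x10032E8 (r,kernel):
  lvl0: tbl 0x3E, slot 8 ⇒ 0x41007 (P1/RW1/US1/PS0)
  lvl1: tbl 0x41, slot 3 ⇒ 0x44007 (P1/RW1/US1/PS0)
  ✓ 0x442E8  — 2 lookups
#1 VA=0x2205295 (r,user):
  lvl0: tbl 0x3E, slot 17 ⇒ 0x48007 (P1/RW1/US1/PS0)
  lvl1: tbl 0x48, slot 5 ⇒ 0x49007 (P1/RW1/US1/PS0)
  ✓ 0x49295  — 2 lookups
#2 VA=0x21FE18 (r,kernel):
  lvl0: tbl 0x3E, slot 1 ⇒ 0x4C007 (P1/RW1/US1/PS0)
  lvl1: tbl 0x4C, slot 31 ⇒ 0x50007 (P1/RW1/US1/PS0)
  ✓ 0x50E18  — 2 lookups
#3 VA=0x1412A5B (w,user):
  lvl0: tbl 0x3E, slot 10 ⇒ 0x53007 (P1/RW1/US1/PS0)
  lvl1: tbl 0x53, slot 18 ⇒ 0x56007 (P1/RW1/US1/PS0)
  ✓ 0x56A5B  — 2 lookups
#4 VA=0x361A4D7 (r,user):
  lvl0: tbl 0x3E, slot 27 ⇒ 0x5A007 (P1/RW1/US1/PS0)
  lvl1: tbl 0x5A, slot 26 ⇒ 0x5D003 (P1/RW1/US0/PS0)
  ✗ PROTECTION_VIOLATION  [2 reads]
#5 VA=0x24023E4 (w,user):
  lvl0: tbl 0x3E, slot 18 ⇒ 0x5E007 (P1/RW1/US1/PS0)
  lvl1: tbl 0x5E, slot 2 ⇒ 0x60005 (P1/RW0/US1/PS0)
  ✗ PROTECTION_VIOLATION  [2 reads]
#6 VA=0x2800031 (w,user):
  lvl0: tbl 0x3E, slot 20 ⇒ 0x63007 (P1/RW1/US1/PS0)
  lvl1: tbl 0x63, slot 0 ⇒ 0x64007 (P1/RW1/US1/PS0)
  ✓ 0x64031  — 2 lookups
#7 VA=0x10032E8 (r,kernel):
  lvl0: tbl 0x3E, slot 8 ⇒ 0x41007 (P1/RW1/US1/PS0)
  lvl1: tbl 0x41, slot 3 ⇒ 0x44007 (P1/RW1/US1/PS0)
  ✓ 0x442E8  — 2 lookups

Entries read for #0: 2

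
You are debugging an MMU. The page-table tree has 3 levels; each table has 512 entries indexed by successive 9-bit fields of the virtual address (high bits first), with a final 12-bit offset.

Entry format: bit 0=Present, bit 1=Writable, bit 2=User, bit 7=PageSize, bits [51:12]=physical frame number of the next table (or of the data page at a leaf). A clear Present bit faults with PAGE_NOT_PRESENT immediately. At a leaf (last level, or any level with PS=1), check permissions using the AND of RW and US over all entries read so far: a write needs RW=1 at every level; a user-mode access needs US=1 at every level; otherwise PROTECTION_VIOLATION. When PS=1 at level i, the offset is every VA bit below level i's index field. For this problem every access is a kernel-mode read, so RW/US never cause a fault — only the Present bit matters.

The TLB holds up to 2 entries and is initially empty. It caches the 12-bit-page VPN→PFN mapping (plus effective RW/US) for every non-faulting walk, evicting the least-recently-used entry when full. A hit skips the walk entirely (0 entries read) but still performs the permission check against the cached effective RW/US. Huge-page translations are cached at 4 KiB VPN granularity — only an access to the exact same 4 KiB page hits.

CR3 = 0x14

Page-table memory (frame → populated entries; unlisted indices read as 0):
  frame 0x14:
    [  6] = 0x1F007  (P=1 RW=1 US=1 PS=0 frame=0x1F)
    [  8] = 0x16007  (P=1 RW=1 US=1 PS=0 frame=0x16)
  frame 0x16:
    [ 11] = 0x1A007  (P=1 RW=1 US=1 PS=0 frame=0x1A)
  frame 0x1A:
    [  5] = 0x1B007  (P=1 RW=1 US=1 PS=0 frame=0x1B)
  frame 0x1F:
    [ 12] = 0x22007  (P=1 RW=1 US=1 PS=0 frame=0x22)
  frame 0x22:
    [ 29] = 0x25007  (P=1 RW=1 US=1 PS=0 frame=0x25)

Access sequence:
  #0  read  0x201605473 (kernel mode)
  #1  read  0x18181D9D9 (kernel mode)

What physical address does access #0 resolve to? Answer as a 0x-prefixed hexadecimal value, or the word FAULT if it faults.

Per-access translation:
#0 VA=0x201605473 (r,kernel):
  L0 @0x14[8] → 0x16007  P=1,RW=1,US=1,PS=0
  L1 @0x16[11] → 0x1A007  P=1,RW=1,US=1,PS=0
  L2 @0x1A[5] → 0x1B007  P=1,RW=1,US=1,PS=0
  → PA=0x1B473  (3 entries read)
#1 VA=0x18181D9D9 (r,kernel):
  L0 @0x14[6] → 0x1F007  P=1,RW=1,US=1,PS=0
  L1 @0x1F[12] → 0x22007  P=1,RW=1,US=1,PS=0
  L2 @0x22[29] → 0x25007  P=1,RW=1,US=1,PS=0
  → PA=0x259D9  (3 entries read)

Access #0 PA: 0x1B473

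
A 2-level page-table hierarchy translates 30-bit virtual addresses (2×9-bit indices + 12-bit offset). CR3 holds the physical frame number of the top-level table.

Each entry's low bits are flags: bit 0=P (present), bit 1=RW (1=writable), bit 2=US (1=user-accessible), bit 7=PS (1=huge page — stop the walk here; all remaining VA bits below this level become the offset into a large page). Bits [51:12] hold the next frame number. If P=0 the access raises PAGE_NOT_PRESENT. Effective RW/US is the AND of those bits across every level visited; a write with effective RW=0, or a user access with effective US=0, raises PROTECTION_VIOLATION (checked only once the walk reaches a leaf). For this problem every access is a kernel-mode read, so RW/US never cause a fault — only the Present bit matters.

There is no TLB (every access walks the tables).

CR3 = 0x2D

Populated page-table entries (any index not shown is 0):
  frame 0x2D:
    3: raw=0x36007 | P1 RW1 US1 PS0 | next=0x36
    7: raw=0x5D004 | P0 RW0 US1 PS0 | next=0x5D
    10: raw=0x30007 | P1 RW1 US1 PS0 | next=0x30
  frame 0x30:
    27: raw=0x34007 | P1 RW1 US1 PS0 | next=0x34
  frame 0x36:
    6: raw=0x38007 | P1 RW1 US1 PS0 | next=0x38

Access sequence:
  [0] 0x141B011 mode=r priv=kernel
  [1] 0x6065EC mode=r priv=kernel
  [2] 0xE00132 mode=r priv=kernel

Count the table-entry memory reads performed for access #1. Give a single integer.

Walk each access:
#0 VA=0x141B011 (r,kernel):
  L0 @0x2D[10] → 0x30007  P=1,RW=1,US=1,PS=0
  L1 @0x30[27] → 0x34007  P=1,RW=1,US=1,PS=0
  ✓ 0x34011  — 2 lookups
#1 VA=0x6065EC (r,kernel):
  L0 @0x2D[3] → 0x36007  P=1,RW=1,US=1,PS=0
  L1 @0x36[6] → 0x38007  P=1,RW=1,US=1,PS=0
  ✓ 0x385EC  — 2 lookups
#2 VA=0xE00132 (r,kernel):
  L0 @0x2D[7] → 0x5D004  P=0,RW=0,US=1,PS=0
  ⇒ fault: PAGE_NOT_PRESENT  — 1 lookups

Entries read for #1: 2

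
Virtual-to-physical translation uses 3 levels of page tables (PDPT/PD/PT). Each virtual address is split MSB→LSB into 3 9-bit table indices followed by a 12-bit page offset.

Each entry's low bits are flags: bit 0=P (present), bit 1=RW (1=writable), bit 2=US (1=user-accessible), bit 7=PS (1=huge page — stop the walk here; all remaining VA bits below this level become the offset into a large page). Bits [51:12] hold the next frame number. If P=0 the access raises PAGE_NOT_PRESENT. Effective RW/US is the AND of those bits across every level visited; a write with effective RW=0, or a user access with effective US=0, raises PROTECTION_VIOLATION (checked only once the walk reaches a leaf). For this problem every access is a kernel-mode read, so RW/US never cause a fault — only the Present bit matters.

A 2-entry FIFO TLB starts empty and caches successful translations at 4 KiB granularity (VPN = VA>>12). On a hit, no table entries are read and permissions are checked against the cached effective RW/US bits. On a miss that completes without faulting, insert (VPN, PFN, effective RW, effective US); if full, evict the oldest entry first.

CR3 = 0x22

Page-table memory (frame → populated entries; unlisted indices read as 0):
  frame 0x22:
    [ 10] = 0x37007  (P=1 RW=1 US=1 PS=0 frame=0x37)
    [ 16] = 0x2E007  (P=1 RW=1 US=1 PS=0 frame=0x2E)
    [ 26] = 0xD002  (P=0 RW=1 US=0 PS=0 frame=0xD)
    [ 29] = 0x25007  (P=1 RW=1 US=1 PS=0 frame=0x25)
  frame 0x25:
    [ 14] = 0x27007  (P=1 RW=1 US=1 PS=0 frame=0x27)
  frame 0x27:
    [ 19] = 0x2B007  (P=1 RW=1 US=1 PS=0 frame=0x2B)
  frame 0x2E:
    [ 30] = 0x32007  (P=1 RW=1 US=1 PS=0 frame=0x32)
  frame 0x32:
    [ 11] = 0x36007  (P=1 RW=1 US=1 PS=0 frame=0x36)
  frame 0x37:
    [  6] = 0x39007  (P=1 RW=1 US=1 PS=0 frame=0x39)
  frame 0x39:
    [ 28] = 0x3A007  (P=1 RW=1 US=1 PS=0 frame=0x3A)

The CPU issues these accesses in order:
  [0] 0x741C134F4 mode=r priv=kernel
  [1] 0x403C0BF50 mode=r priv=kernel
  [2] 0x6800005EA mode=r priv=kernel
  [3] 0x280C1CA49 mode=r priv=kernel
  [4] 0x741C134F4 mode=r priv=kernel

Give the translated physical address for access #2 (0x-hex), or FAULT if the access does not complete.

Per-access translation:
#0 VA=0x741C134F4 (r,kernel):
  L0 @0x22[29] → 0x25007  P=1,RW=1,US=1,PS=0
  L1 @0x25[14] → 0x27007  P=1,RW=1,US=1,PS=0
  L2 @0x27[19] → 0x2B007  P=1,RW=1,US=1,PS=0
  ⇒ phys 0x2B4F4  [3 reads]
#1 VA=0x403C0BF50 (r,kernel):
  L0 @0x22[16] → 0x2E007  P=1,RW=1,US=1,PS=0
  L1 @0x2E[30] → 0x32007  P=1,RW=1,US=1,PS=0
  L2 @0x32[11] → 0x36007  P=1,RW=1,US=1,PS=0
  ⇒ phys 0x36F50  [3 reads]
#2 VA=0x6800005EA (r,kernel):
  L0 @0x22[26] → 0xD002  P=0,RW=1,US=0,PS=0
  ✗ PAGE_NOT_PRESENT  [1 reads]
#3 VA=0x280C1CA49 (r,kernel):
  L0 @0x22[10] → 0x37007  P=1,RW=1,US=1,PS=0
  L1 @0x37[6] → 0x39007  P=1,RW=1,US=1,PS=0
  L2 @0x39[28] → 0x3A007  P=1,RW=1,US=1,PS=0
  ⇒ phys 0x3AA49  [3 reads]
#4 VA=0x741C134F4 (r,kernel):
  L0 @0x22[29] → 0x25007  P=1,RW=1,US=1,PS=0
  L1 @0x25[14] → 0x27007  P=1,RW=1,US=1,PS=0
  L2 @0x27[19] → 0x2B007  P=1,RW=1,US=1,PS=0
  ⇒ phys 0x2B4F4  [3 reads]

Access #2 PA: FAULT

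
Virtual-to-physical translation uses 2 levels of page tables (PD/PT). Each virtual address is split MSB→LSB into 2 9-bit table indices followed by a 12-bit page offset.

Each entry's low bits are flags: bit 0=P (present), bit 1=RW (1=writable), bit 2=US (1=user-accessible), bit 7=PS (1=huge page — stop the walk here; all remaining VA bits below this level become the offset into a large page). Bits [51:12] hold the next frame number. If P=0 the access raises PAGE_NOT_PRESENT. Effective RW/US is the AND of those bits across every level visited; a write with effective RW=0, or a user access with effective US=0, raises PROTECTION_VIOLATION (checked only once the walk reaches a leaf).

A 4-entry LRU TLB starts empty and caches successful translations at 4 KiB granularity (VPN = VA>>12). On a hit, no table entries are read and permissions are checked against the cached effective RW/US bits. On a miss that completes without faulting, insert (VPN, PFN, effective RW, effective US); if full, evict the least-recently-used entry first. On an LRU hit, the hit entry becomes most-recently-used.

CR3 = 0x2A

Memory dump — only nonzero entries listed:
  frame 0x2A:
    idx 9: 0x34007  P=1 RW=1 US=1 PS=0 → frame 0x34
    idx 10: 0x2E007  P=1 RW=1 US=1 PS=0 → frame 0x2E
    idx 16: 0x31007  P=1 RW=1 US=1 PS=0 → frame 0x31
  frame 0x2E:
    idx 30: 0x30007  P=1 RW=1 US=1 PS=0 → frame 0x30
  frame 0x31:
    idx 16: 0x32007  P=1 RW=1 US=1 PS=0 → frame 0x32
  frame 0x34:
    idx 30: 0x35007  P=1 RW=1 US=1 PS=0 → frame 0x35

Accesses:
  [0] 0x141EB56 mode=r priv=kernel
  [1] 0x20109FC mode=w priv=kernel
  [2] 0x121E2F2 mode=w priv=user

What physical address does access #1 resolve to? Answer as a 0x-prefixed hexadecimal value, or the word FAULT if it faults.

Trace:
#0 VA=0x141EB56 (r,kernel):
  lvl0: tbl 0x2A, slot 10 ⇒ 0x2E007 (P1/RW1/US1/PS0)
  lvl1: tbl 0x2E, slot 30 ⇒ 0x30007 (P1/RW1/US1/PS0)
  ⇒ phys 0x30B56  [2 reads]
#1 VA=0x20109FC (w,kernel):
  lvl0: tbl 0x2A, slot 16 ⇒ 0x31007 (P1/RW1/US1/PS0)
  lvl1: tbl 0x31, slot 16 ⇒ 0x32007 (P1/RW1/US1/PS0)
  ⇒ phys 0x329FC  [2 reads]
#2 VA=0x121E2F2 (w,user):
  lvl0: tbl 0x2A, slot 9 ⇒ 0x34007 (P1/RW1/US1/PS0)
  lvl1: tbl 0x34, slot 30 ⇒ 0x35007 (P1/RW1/US1/PS0)
  ⇒ phys 0x352F2  [2 reads]

Access #1 PA: 0x329FC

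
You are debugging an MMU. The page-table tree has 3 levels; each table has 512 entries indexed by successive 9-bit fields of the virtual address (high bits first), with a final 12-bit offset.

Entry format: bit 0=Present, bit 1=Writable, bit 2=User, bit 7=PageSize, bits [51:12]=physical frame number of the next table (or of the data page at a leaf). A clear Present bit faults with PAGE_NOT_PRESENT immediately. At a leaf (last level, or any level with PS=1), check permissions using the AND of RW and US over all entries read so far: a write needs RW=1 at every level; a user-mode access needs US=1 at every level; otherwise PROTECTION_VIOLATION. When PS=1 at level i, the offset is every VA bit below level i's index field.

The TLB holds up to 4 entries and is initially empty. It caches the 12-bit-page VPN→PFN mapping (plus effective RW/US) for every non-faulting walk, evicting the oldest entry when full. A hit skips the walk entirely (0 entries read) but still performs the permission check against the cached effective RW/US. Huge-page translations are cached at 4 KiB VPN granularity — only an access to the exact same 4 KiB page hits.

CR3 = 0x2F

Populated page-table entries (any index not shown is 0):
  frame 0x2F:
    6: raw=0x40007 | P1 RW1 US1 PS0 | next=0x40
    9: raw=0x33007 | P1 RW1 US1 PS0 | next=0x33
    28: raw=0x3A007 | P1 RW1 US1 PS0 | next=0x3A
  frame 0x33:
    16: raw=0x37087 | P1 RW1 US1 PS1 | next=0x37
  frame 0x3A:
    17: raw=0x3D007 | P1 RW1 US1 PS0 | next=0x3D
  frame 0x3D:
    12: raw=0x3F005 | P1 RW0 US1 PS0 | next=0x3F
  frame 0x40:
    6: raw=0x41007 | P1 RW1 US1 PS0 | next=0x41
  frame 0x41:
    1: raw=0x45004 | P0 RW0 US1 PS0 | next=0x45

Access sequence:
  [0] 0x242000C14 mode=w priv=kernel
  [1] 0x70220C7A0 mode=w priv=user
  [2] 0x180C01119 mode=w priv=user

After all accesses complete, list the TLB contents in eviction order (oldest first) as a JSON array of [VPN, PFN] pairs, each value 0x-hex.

Trace:
#0 VA=0x242000C14 (w,kernel):
  L0 @0x2F[9] → 0x33007  P=1,RW=1,US=1,PS=0
  L1 @0x33[16] → 0x37087  P=1,RW=1,US=1,PS=1
  → PA=0x37C14 (huge @L1)  (2 entries read)
#1 VA=0x70220C7A0 (w,user):
  L0 @0x2F[28] → 0x3A007  P=1,RW=1,US=1,PS=0
  L1 @0x3A[17] → 0x3D007  P=1,RW=1,US=1,PS=0
  L2 @0x3D[12] → 0x3F005  P=1,RW=0,US=1,PS=0
  ✗ PROTECTION_VIOLATION  [3 reads]
#2 VA=0x180C01119 (w,user):
  L0 @0x2F[6] → 0x40007  P=1,RW=1,US=1,PS=0
  L1 @0x40[6] → 0x41007  P=1,RW=1,US=1,PS=0
  L2 @0x41[1] → 0x45004  P=0,RW=0,US=1,PS=0
  ✗ PAGE_NOT_PRESENT  [3 reads]

TLB: [["0x242000", "0x37"]]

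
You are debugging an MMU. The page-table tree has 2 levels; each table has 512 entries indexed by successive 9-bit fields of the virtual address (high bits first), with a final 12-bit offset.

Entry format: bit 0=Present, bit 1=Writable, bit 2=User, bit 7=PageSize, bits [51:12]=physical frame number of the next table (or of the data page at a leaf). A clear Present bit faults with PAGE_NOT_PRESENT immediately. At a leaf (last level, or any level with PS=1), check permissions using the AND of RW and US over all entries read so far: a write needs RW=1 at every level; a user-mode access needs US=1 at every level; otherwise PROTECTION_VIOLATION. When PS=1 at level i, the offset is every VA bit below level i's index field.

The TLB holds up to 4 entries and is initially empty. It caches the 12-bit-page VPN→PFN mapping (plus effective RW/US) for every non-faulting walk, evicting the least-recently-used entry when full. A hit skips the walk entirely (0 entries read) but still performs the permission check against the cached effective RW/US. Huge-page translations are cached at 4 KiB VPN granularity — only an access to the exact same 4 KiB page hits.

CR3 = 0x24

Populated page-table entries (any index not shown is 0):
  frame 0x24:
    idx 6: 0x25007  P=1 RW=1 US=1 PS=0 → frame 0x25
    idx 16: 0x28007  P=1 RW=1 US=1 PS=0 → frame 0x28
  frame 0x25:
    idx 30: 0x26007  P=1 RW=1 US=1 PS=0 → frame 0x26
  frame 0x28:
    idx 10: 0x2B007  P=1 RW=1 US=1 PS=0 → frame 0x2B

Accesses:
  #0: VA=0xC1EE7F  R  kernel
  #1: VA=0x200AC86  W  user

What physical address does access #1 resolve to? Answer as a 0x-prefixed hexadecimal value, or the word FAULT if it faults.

Walk each access:
#0 VA=0xC1EE7F (r,kernel):
  [0] read 0x24 idx=6: raw=0x25007 flags P=1 W=1 U=1 S=0
  [1] read 0x25 idx=30: raw=0x26007 flags P=1 W=1 U=1 S=0
  ✓ 0x26E7F  — 2 lookups
#1 VA=0x200AC86 (w,user):
  [0] read 0x24 idx=16: raw=0x28007 flags P=1 W=1 U=1 S=0
  [1] read 0x28 idx=10: raw=0x2B007 flags P=1 W=1 U=1 S=0
  ✓ 0x2BC86  — 2 lookups

Access #1 PA: 0x2BC86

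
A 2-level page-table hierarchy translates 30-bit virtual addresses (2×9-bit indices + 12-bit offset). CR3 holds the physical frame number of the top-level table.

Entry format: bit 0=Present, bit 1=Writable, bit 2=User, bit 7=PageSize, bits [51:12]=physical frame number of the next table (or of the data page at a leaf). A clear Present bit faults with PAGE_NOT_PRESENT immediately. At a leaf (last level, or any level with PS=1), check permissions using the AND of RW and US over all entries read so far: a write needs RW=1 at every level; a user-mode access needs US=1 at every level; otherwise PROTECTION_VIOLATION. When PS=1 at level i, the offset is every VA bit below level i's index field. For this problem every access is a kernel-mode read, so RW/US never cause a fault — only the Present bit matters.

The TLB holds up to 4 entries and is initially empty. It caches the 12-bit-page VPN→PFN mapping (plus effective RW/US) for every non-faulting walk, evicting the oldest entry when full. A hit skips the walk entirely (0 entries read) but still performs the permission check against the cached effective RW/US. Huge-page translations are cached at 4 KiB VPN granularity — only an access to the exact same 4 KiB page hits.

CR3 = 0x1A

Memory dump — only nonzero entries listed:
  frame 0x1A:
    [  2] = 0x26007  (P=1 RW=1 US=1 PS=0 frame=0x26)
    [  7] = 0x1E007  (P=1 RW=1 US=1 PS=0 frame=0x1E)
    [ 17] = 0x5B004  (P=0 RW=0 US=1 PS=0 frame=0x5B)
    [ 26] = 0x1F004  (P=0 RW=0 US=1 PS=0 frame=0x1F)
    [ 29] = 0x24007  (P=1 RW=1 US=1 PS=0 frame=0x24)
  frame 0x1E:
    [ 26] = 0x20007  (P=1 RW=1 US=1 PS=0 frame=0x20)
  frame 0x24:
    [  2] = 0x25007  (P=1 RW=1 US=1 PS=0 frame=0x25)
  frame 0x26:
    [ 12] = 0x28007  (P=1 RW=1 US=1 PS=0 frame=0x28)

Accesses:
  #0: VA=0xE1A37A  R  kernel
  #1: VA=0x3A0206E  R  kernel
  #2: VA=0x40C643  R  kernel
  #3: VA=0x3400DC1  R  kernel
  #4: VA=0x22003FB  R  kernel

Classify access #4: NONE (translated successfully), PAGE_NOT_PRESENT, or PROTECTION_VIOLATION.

Trace:
#0 VA=0xE1A37A (r,kernel):
  L0: frame=0x1A idx=7 entry=0x1E007 [P=1 RW=1 US=1 PS=0]
  L1: frame=0x1E idx=26 entry=0x20007 [P=1 RW=1 US=1 PS=0]
  → PA=0x2037A  (2 entries read)
#1 VA=0x3A0206E (r,kernel):
  L0: frame=0x1A idx=29 entry=0x24007 [P=1 RW=1 US=1 PS=0]
  L1: frame=0x24 idx=2 entry=0x25007 [P=1 RW=1 US=1 PS=0]
  → PA=0x2506E  (2 entries read)
#2 VA=0x40C643 (r,kernel):
  L0: frame=0x1A idx=2 entry=0x26007 [P=1 RW=1 US=1 PS=0]
  L1: frame=0x26 idx=12 entry=0x28007 [P=1 RW=1 US=1 PS=0]
  → PA=0x28643  (2 entries read)
#3 VA=0x3400DC1 (r,kernel):
  L0: frame=0x1A idx=26 entry=0x1F004 [P=0 RW=0 US=1 PS=0]
  → PAGE_NOT_PRESENT  (1 entries read)
#4 VA=0x22003FB (r,kernel):
  L0: frame=0x1A idx=17 entry=0x5B004 [P=0 RW=0 US=1 PS=0]
  → PAGE_NOT_PRESENT  (1 entries read)

Access #4 fault: PAGE_NOT_PRESENT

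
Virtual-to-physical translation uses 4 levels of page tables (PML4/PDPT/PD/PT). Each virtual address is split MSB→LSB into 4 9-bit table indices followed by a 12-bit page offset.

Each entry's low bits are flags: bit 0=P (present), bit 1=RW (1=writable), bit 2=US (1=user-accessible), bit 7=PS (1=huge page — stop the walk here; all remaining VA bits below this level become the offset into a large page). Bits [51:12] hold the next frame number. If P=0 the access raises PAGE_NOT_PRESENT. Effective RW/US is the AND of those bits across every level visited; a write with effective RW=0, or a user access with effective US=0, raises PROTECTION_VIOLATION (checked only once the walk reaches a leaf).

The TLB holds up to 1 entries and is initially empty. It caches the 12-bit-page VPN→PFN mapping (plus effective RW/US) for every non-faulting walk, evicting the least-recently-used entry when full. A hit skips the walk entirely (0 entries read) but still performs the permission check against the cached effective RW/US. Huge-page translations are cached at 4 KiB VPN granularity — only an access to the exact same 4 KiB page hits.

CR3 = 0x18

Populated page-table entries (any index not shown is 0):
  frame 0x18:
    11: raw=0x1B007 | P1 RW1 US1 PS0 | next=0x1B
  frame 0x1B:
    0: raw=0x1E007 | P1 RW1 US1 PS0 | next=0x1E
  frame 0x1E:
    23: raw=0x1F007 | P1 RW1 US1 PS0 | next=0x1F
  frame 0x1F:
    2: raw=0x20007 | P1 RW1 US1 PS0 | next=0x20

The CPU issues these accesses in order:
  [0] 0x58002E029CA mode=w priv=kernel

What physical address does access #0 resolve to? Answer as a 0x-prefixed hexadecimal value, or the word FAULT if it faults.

Walk each access:
#0 VA=0x58002E029CA (w,kernel):
  lvl0: tbl 0x18, slot 11 ⇒ 0x1B007 (P1/RW1/US1/PS0)
  lvl1: tbl 0x1B, slot 0 ⇒ 0x1E007 (P1/RW1/US1/PS0)
  lvl2: tbl 0x1E, slot 23 ⇒ 0x1F007 (P1/RW1/US1/PS0)
  lvl3: tbl 0x1F, slot 2 ⇒ 0x20007 (P1/RW1/US1/PS0)
  → PA=0x209CA  (4 entries read)

Access #0 PA: 0x209CA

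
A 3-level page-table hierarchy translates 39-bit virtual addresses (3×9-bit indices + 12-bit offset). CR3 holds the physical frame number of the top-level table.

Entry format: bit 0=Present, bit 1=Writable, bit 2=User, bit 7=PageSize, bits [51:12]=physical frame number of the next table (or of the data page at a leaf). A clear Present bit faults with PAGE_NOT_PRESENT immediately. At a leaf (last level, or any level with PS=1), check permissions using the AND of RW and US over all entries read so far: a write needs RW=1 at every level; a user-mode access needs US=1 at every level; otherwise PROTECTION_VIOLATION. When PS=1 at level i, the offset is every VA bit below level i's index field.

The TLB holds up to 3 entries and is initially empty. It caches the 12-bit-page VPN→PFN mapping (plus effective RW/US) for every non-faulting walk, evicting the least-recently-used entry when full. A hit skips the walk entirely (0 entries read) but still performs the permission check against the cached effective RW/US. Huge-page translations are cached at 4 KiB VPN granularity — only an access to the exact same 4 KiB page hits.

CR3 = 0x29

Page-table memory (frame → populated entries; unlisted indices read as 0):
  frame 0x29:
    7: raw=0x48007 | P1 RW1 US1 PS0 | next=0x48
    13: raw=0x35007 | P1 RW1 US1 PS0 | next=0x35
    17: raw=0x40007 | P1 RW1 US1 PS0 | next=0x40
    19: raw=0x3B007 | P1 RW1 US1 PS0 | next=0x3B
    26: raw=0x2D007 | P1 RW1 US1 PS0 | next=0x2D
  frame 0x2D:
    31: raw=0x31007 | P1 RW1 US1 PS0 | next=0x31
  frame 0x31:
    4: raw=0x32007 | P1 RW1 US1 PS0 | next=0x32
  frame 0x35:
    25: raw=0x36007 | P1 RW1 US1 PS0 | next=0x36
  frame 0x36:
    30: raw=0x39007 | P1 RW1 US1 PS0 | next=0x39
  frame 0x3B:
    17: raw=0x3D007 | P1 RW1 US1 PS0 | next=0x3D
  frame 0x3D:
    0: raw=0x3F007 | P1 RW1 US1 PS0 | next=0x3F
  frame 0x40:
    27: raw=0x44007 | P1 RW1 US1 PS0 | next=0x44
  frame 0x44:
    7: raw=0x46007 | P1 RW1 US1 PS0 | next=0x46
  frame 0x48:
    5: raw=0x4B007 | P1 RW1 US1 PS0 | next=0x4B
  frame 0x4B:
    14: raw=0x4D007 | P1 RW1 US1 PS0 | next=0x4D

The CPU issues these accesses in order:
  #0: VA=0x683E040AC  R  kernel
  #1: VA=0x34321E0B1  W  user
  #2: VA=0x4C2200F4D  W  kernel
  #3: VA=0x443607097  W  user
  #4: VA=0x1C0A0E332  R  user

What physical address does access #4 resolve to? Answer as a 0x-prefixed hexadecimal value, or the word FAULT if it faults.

Trace:
#0 VA=0x683E040AC (r,kernel):
  L0: frame=0x29 idx=26 entry=0x2D007 [P=1 RW=1 US=1 PS=0]
  L1: frame=0x2D idx=31 entry=0x31007 [P=1 RW=1 US=1 PS=0]
  L2: frame=0x31 idx=4 entry=0x32007 [P=1 RW=1 US=1 PS=0]
  ⇒ phys 0x320AC  [3 reads]
#1 VA=0x34321E0B1 (w,user):
  L0: frame=0x29 idx=13 entry=0x35007 [P=1 RW=1 US=1 PS=0]
  L1: frame=0x35 idx=25 entry=0x36007 [P=1 RW=1 US=1 PS=0]
  L2: frame=0x36 idx=30 entry=0x39007 [P=1 RW=1 US=1 PS=0]
  ⇒ phys 0x390B1  [3 reads]
#2 VA=0x4C2200F4D (w,kernel):
  L0: frame=0x29 idx=19 entry=0x3B007 [P=1 RW=1 US=1 PS=0]
  L1: frame=0x3B idx=17 entry=0x3D007 [P=1 RW=1 US=1 PS=0]
  L2: frame=0x3D idx=0 entry=0x3F007 [P=1 RW=1 US=1 PS=0]
  ⇒ phys 0x3FF4D  [3 reads]
#3 VA=0x443607097 (w,user):
  L0: frame=0x29 idx=17 entry=0x40007 [P=1 RW=1 US=1 PS=0]
  L1: frame=0x40 idx=27 entry=0x44007 [P=1 RW=1 US=1 PS=0]
  L2: frame=0x44 idx=7 entry=0x46007 [P=1 RW=1 US=1 PS=0]
  ⇒ phys 0x46097  [3 reads]
#4 VA=0x1C0A0E332 (r,user):
  L0: frame=0x29 idx=7 entry=0x48007 [P=1 RW=1 US=1 PS=0]
  L1: frame=0x48 idx=5 entry=0x4B007 [P=1 RW=1 US=1 PS=0]
  L2: frame=0x4B idx=14 entry=0x4D007 [P=1 RW=1 US=1 PS=0]
  ⇒ phys 0x4D332  [3 reads]

Access #4 PA: 0x4D332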